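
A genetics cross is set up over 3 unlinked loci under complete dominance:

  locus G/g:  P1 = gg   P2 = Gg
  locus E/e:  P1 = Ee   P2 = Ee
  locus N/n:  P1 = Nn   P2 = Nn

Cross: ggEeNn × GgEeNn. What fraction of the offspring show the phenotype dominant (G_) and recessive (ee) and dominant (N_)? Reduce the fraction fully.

ggEeNn gametes: gEN×2, gEn×2, geN×2, gen×2
GgEeNn gametes: GEN×1, GEn×1, GeN×1, Gen×1, gEN×1, gEn×1, geN×1, gen×1
ggEeNn×GgEeNn grid (8·8=64): GgEENN=2 GgEENn=4 GgEEnn=2 GgEeNN=4 GgEeNn=8 GgEenn=4 GgeeNN=2 GgeeNn=4 Ggeenn=2 ggEENN=2 ggEENn=4 ggEEnn=2 ggEeNN=4 ggEeNn=8 ggEenn=4 ggeeNN=2 ggeeNn=4 ggeenn=2
G_ ee N_ hits 6/64; gcd=2; 6÷2/64÷2 = 3/32

P(G_ ee N_) = 3/32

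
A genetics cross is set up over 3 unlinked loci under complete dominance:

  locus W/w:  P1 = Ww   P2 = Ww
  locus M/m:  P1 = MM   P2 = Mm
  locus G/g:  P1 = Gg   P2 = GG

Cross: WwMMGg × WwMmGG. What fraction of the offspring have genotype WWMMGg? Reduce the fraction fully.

WwMMGg gametes: WMG×2, WMg×2, wMG×2, wMg×2
WwMmGG gametes: WMG×2, WmG×2, wMG×2, wmG×2
WwMMGg×WwMmGG grid (8·8=64): WWMMGG=4 WWMMGg=4 WWMmGG=4 WWMmGg=4 WwMMGG=8 WwMMGg=8 WwMmGG=8 WwMmGg=8 wwMMGG=4 wwMMGg=4 wwMmGG=4 wwMmGg=4
WWMMGg hits 4/64; gcd=4; 4÷4/64÷4 = 1/16

P(WWMMGg) = 1/16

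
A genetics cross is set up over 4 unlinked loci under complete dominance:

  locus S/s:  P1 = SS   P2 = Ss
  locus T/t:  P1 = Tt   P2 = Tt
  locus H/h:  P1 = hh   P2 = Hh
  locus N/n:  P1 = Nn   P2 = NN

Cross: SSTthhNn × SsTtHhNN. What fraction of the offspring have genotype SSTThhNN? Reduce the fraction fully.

SSTthhNn gametes: SThN×4, SThn×4, SthN×4, Sthn×4
SsTtHhNN gametes: STHN×2, SThN×2, StHN×2, SthN×2, sTHN×2, sThN×2, stHN×2, sthN×2
SSTthhNn×SsTtHhNN grid (16·16=256): SSTTHhNN=8 SSTTHhNn=8 SSTThhNN=8 SSTThhNn=8 SSTtHhNN=16 SSTtHhNn=16 SSTthhNN=16 SSTthhNn=16 SSttHhNN=8 SSttHhNn=8 SStthhNN=8 SStthhNn=8 SsTTHhNN=8 SsTTHhNn=8 SsTThhNN=8 SsTThhNn=8 SsTtHhNN=16 SsTtHhNn=16 SsTthhNN=16 SsTthhNn=16 SsttHhNN=8 SsttHhNn=8 SstthhNN=8 SstthhNn=8
SSTThhNN hits 8/256; gcd=8; 8÷8/256÷8 = 1/32

P(SSTThhNN) = 1/32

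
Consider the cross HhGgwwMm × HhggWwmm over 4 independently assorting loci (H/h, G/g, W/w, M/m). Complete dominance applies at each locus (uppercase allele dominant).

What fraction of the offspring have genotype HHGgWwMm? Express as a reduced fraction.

HhGgwwMm gametes: HGwM×2, HGwm×2, HgwM×2, Hgwm×2, hGwM×2, hGwm×2, hgwM×2, hgwm×2
HhggWwmm gametes: HgWm×4, Hgwm×4, hgWm×4, hgwm×4
HhGgwwMm×HhggWwmm grid (16·16=256): HHGgWwMm=8 HHGgWwmm=8 HHGgwwMm=8 HHGgwwmm=8 HHggWwMm=8 HHggWwmm=8 HHggwwMm=8 HHggwwmm=8 HhGgWwMm=16 HhGgWwmm=16 HhGgwwMm=16 HhGgwwmm=16 HhggWwMm=16 HhggWwmm=16 HhggwwMm=16 Hhggwwmm=16 hhGgWwMm=8 hhGgWwmm=8 hhGgwwMm=8 hhGgwwmm=8 hhggWwMm=8 hhggWwmm=8 hhggwwMm=8 hhggwwmm=8
HHGgWwMm hits 8/256; gcd=8; 8÷8/256÷8 = 1/32

P(HHGgWwMm) = 1/32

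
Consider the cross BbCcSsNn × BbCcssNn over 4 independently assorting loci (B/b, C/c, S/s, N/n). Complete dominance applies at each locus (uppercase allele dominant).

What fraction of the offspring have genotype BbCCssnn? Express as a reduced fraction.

P(BbCCssnn) = 1/64

BbCcSsNn gametes: BCSN×1, BCSn×1, BCsN×1, BCsn×1, BcSN×1, BcSn×1, BcsN×1, Bcsn×1, bCSN×1, bCSn×1, bCsN×1, bCsn×1, bcSN×1, bcSn×1, bcsN×1, bcsn×1
BbCcssNn gametes: BCsN×2, BCsn×2, BcsN×2, Bcsn×2, bCsN×2, bCsn×2, bcsN×2, bcsn×2
BbCcSsNn×BbCcssNn grid (16·16=256): BBCCSsNN=2 BBCCSsNn=4 BBCCSsnn=2 BBCCssNN=2 BBCCssNn=4 BBCCssnn=2 BBCcSsNN=4 BBCcSsNn=8 BBCcSsnn=4 BBCcssNN=4 BBCcssNn=8 BBCcssnn=4 BBccSsNN=2 BBccSsNn=4 BBccSsnn=2 BBccssNN=2 BBccssNn=4 BBccssnn=2 BbCCSsNN=4 BbCCSsNn=8 BbCCSsnn=4 BbCCssNN=4 BbCCssNn=8 BbCCssnn=4 BbCcSsNN=8 BbCcSsNn=16 BbCcSsnn=8 BbCcssNN=8 BbCcssNn=16 BbCcssnn=8 BbccSsNN=4 BbccSsNn=8 BbccSsnn=4 BbccssNN=4 BbccssNn=8 Bbccssnn=4 bbCCSsNN=2 bbCCSsNn=4 bbCCSsnn=2 bbCCssNN=2 bbCCssNn=4 bbCCssnn=2 bbCcSsNN=4 bbCcSsNn=8 bbCcSsnn=4 bbCcssNN=4 bbCcssNn=8 bbCcssnn=4 bbccSsNN=2 bbccSsNn=4 bbccSsnn=2 bbccssNN=2 bbccssNn=4 bbccssnn=2
BbCCssnn hits 4/256; gcd=4; 4÷4/256÷4 = 1/64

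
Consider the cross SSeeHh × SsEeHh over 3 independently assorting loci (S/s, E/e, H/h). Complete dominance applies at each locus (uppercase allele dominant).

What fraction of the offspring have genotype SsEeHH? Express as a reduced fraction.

SSeeHh gametes: SeH×4, Seh×4
SsEeHh gametes: SEH×1, SEh×1, SeH×1, Seh×1, sEH×1, sEh×1, seH×1, seh×1
SSeeHh×SsEeHh grid (8·8=64): SSEeHH=4 SSEeHh=8 SSEehh=4 SSeeHH=4 SSeeHh=8 SSeehh=4 SsEeHH=4 SsEeHh=8 SsEehh=4 SseeHH=4 SseeHh=8 Sseehh=4
SsEeHH hits 4/64; gcd=4; 4÷4/64÷4 = 1/16

P(SsEeHH) = 1/16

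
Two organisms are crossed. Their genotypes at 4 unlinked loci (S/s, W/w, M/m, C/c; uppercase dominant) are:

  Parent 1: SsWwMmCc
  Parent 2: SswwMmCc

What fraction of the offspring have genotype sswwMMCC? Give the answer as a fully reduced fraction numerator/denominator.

SsWwMmCc gametes: SWMC×1, SWMc×1, SWmC×1, SWmc×1, SwMC×1, SwMc×1, SwmC×1, Swmc×1, sWMC×1, sWMc×1, sWmC×1, sWmc×1, swMC×1, swMc×1, swmC×1, swmc×1
SswwMmCc gametes: SwMC×2, SwMc×2, SwmC×2, Swmc×2, swMC×2, swMc×2, swmC×2, swmc×2
SsWwMmCc×SswwMmCc grid (16·16=256): SSWwMMCC=2 SSWwMMCc=4 SSWwMMcc=2 SSWwMmCC=4 SSWwMmCc=8 SSWwMmcc=4 SSWwmmCC=2 SSWwmmCc=4 SSWwmmcc=2 SSwwMMCC=2 SSwwMMCc=4 SSwwMMcc=2 SSwwMmCC=4 SSwwMmCc=8 SSwwMmcc=4 SSwwmmCC=2 SSwwmmCc=4 SSwwmmcc=2 SsWwMMCC=4 SsWwMMCc=8 SsWwMMcc=4 SsWwMmCC=8 SsWwMmCc=16 SsWwMmcc=8 SsWwmmCC=4 SsWwmmCc=8 SsWwmmcc=4 SswwMMCC=4 SswwMMCc=8 SswwMMcc=4 SswwMmCC=8 SswwMmCc=16 SswwMmcc=8 SswwmmCC=4 SswwmmCc=8 Sswwmmcc=4 ssWwMMCC=2 ssWwMMCc=4 ssWwMMcc=2 ssWwMmCC=4 ssWwMmCc=8 ssWwMmcc=4 ssWwmmCC=2 ssWwmmCc=4 ssWwmmcc=2 sswwMMCC=2 sswwMMCc=4 sswwMMcc=2 sswwMmCC=4 sswwMmCc=8 sswwMmcc=4 sswwmmCC=2 sswwmmCc=4 sswwmmcc=2
sswwMMCC hits 2/256; gcd=2; 2÷2/256÷2 = 1/128

P(sswwMMCC) = 1/128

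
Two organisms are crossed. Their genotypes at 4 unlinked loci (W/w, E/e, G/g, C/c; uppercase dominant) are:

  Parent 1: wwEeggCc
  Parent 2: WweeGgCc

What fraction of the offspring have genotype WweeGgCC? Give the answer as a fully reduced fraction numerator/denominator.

P(WweeGgCC) = 1/32

wwEeggCc gametes: wEgC×4, wEgc×4, wegC×4, wegc×4
WweeGgCc gametes: WeGC×2, WeGc×2, WegC×2, Wegc×2, weGC×2, weGc×2, wegC×2, wegc×2
wwEeggCc×WweeGgCc grid (16·16=256): WwEeGgCC=8 WwEeGgCc=16 WwEeGgcc=8 WwEeggCC=8 WwEeggCc=16 WwEeggcc=8 WweeGgCC=8 WweeGgCc=16 WweeGgcc=8 WweeggCC=8 WweeggCc=16 Wweeggcc=8 wwEeGgCC=8 wwEeGgCc=16 wwEeGgcc=8 wwEeggCC=8 wwEeggCc=16 wwEeggcc=8 wweeGgCC=8 wweeGgCc=16 wweeGgcc=8 wweeggCC=8 wweeggCc=16 wweeggcc=8
WweeGgCC hits 8/256; gcd=8; 8÷8/256÷8 = 1/32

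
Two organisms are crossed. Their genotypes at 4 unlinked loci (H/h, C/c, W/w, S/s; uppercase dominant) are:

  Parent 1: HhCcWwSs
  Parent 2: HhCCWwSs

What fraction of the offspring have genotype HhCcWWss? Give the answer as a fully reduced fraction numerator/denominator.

HhCcWwSs gametes: HCWS×1, HCWs×1, HCwS×1, HCws×1, HcWS×1, HcWs×1, HcwS×1, Hcws×1, hCWS×1, hCWs×1, hCwS×1, hCws×1, hcWS×1, hcWs×1, hcwS×1, hcws×1
HhCCWwSs gametes: HCWS×2, HCWs×2, HCwS×2, HCws×2, hCWS×2, hCWs×2, hCwS×2, hCws×2
HhCcWwSs×HhCCWwSs grid (16·16=256): HHCCWWSS=2 HHCCWWSs=4 HHCCWWss=2 HHCCWwSS=4 HHCCWwSs=8 HHCCWwss=4 HHCCwwSS=2 HHCCwwSs=4 HHCCwwss=2 HHCcWWSS=2 HHCcWWSs=4 HHCcWWss=2 HHCcWwSS=4 HHCcWwSs=8 HHCcWwss=4 HHCcwwSS=2 HHCcwwSs=4 HHCcwwss=2 HhCCWWSS=4 HhCCWWSs=8 HhCCWWss=4 HhCCWwSS=8 HhCCWwSs=16 HhCCWwss=8 HhCCwwSS=4 HhCCwwSs=8 HhCCwwss=4 HhCcWWSS=4 HhCcWWSs=8 HhCcWWss=4 HhCcWwSS=8 HhCcWwSs=16 HhCcWwss=8 HhCcwwSS=4 HhCcwwSs=8 HhCcwwss=4 hhCCWWSS=2 hhCCWWSs=4 hhCCWWss=2 hhCCWwSS=4 hhCCWwSs=8 hhCCWwss=4 hhCCwwSS=2 hhCCwwSs=4 hhCCwwss=2 hhCcWWSS=2 hhCcWWSs=4 hhCcWWss=2 hhCcWwSS=4 hhCcWwSs=8 hhCcWwss=4 hhCcwwSS=2 hhCcwwSs=4 hhCcwwss=2
HhCcWWss hits 4/256; gcd=4; 4÷4/256÷4 = 1/64

P(HhCcWWss) = 1/64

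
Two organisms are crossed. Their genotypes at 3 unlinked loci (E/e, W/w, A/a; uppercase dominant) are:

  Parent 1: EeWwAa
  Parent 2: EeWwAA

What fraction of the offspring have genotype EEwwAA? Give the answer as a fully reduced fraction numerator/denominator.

EeWwAa gametes: EWA×1, EWa×1, EwA×1, Ewa×1, eWA×1, eWa×1, ewA×1, ewa×1
EeWwAA gametes: EWA×2, EwA×2, eWA×2, ewA×2
EeWwAa×EeWwAA grid (8·8=64): EEWWAA=2 EEWWAa=2 EEWwAA=4 EEWwAa=4 EEwwAA=2 EEwwAa=2 EeWWAA=4 EeWWAa=4 EeWwAA=8 EeWwAa=8 EewwAA=4 EewwAa=4 eeWWAA=2 eeWWAa=2 eeWwAA=4 eeWwAa=4 eewwAA=2 eewwAa=2
EEwwAA hits 2/64; gcd=2; 2÷2/64÷2 = 1/32

P(EEwwAA) = 1/32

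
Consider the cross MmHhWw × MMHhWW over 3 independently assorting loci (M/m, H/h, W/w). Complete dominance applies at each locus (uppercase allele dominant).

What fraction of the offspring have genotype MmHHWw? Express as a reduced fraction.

P(MmHHWw) = 1/16

MmHhWw gametes: MHW×1, MHw×1, MhW×1, Mhw×1, mHW×1, mHw×1, mhW×1, mhw×1
MMHhWW gametes: MHW×4, MhW×4
MmHhWw×MMHhWW grid (8·8=64): MMHHWW=4 MMHHWw=4 MMHhWW=8 MMHhWw=8 MMhhWW=4 MMhhWw=4 MmHHWW=4 MmHHWw=4 MmHhWW=8 MmHhWw=8 MmhhWW=4 MmhhWw=4
MmHHWw hits 4/64; gcd=4; 4÷4/64÷4 = 1/16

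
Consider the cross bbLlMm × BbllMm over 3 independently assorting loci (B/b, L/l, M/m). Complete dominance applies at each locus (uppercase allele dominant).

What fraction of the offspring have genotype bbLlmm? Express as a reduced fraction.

P(bbLlmm) = 1/16

bbLlMm gametes: bLM×2, bLm×2, blM×2, blm×2
BbllMm gametes: BlM×2, Blm×2, blM×2, blm×2
bbLlMm×BbllMm grid (8·8=64): BbLlMM=4 BbLlMm=8 BbLlmm=4 BbllMM=4 BbllMm=8 Bbllmm=4 bbLlMM=4 bbLlMm=8 bbLlmm=4 bbllMM=4 bbllMm=8 bbllmm=4
bbLlmm hits 4/64; gcd=4; 4÷4/64÷4 = 1/16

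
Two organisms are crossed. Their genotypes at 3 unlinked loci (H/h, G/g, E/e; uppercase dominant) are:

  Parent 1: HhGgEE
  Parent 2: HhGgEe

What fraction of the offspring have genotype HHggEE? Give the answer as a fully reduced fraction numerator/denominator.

P(HHggEE) = 1/32

HhGgEE gametes: HGE×2, HgE×2, hGE×2, hgE×2
HhGgEe gametes: HGE×1, HGe×1, HgE×1, Hge×1, hGE×1, hGe×1, hgE×1, hge×1
HhGgEE×HhGgEe grid (8·8=64): HHGGEE=2 HHGGEe=2 HHGgEE=4 HHGgEe=4 HHggEE=2 HHggEe=2 HhGGEE=4 HhGGEe=4 HhGgEE=8 HhGgEe=8 HhggEE=4 HhggEe=4 hhGGEE=2 hhGGEe=2 hhGgEE=4 hhGgEe=4 hhggEE=2 hhggEe=2
HHggEE hits 2/64; gcd=2; 2÷2/64÷2 = 1/32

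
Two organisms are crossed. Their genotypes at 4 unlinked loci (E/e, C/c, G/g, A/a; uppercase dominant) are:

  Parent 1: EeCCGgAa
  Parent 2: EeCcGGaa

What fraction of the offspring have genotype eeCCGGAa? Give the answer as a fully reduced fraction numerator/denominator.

EeCCGgAa gametes: ECGA×2, ECGa×2, ECgA×2, ECga×2, eCGA×2, eCGa×2, eCgA×2, eCga×2
EeCcGGaa gametes: ECGa×4, EcGa×4, eCGa×4, ecGa×4
EeCCGgAa×EeCcGGaa grid (16·16=256): EECCGGAa=8 EECCGGaa=8 EECCGgAa=8 EECCGgaa=8 EECcGGAa=8 EECcGGaa=8 EECcGgAa=8 EECcGgaa=8 EeCCGGAa=16 EeCCGGaa=16 EeCCGgAa=16 EeCCGgaa=16 EeCcGGAa=16 EeCcGGaa=16 EeCcGgAa=16 EeCcGgaa=16 eeCCGGAa=8 eeCCGGaa=8 eeCCGgAa=8 eeCCGgaa=8 eeCcGGAa=8 eeCcGGaa=8 eeCcGgAa=8 eeCcGgaa=8
eeCCGGAa hits 8/256; gcd=8; 8÷8/256÷8 = 1/32

P(eeCCGGAa) = 1/32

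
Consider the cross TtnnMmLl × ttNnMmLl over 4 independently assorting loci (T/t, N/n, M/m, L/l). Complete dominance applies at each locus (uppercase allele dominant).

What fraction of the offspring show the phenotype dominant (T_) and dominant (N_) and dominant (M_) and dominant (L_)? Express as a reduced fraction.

P(T_ N_ M_ L_) = 9/64

TtnnMmLl gametes: TnML×2, TnMl×2, TnmL×2, Tnml×2, tnML×2, tnMl×2, tnmL×2, tnml×2
ttNnMmLl gametes: tNML×2, tNMl×2, tNmL×2, tNml×2, tnML×2, tnMl×2, tnmL×2, tnml×2
TtnnMmLl×ttNnMmLl grid (16·16=256): TtNnMMLL=4 TtNnMMLl=8 TtNnMMll=4 TtNnMmLL=8 TtNnMmLl=16 TtNnMmll=8 TtNnmmLL=4 TtNnmmLl=8 TtNnmmll=4 TtnnMMLL=4 TtnnMMLl=8 TtnnMMll=4 TtnnMmLL=8 TtnnMmLl=16 TtnnMmll=8 TtnnmmLL=4 TtnnmmLl=8 Ttnnmmll=4 ttNnMMLL=4 ttNnMMLl=8 ttNnMMll=4 ttNnMmLL=8 ttNnMmLl=16 ttNnMmll=8 ttNnmmLL=4 ttNnmmLl=8 ttNnmmll=4 ttnnMMLL=4 ttnnMMLl=8 ttnnMMll=4 ttnnMmLL=8 ttnnMmLl=16 ttnnMmll=8 ttnnmmLL=4 ttnnmmLl=8 ttnnmmll=4
T_ N_ M_ L_ hits 36/256; gcd=4; 36÷4/256÷4 = 9/64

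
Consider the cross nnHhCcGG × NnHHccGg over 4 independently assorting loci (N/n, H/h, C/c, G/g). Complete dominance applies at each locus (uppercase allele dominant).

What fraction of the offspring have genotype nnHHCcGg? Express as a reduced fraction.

P(nnHHCcGg) = 1/16

nnHhCcGG gametes: nHCG×4, nHcG×4, nhCG×4, nhcG×4
NnHHccGg gametes: NHcG×4, NHcg×4, nHcG×4, nHcg×4
nnHhCcGG×NnHHccGg grid (16·16=256): NnHHCcGG=16 NnHHCcGg=16 NnHHccGG=16 NnHHccGg=16 NnHhCcGG=16 NnHhCcGg=16 NnHhccGG=16 NnHhccGg=16 nnHHCcGG=16 nnHHCcGg=16 nnHHccGG=16 nnHHccGg=16 nnHhCcGG=16 nnHhCcGg=16 nnHhccGG=16 nnHhccGg=16
nnHHCcGg hits 16/256; gcd=16; 16÷16/256÷16 = 1/16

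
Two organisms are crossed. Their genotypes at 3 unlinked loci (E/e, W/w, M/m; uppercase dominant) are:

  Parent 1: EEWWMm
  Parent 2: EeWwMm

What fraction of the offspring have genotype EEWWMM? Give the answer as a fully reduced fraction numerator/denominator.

EEWWMm gametes: EWM×4, EWm×4
EeWwMm gametes: EWM×1, EWm×1, EwM×1, Ewm×1, eWM×1, eWm×1, ewM×1, ewm×1
EEWWMm×EeWwMm grid (8·8=64): EEWWMM=4 EEWWMm=8 EEWWmm=4 EEWwMM=4 EEWwMm=8 EEWwmm=4 EeWWMM=4 EeWWMm=8 EeWWmm=4 EeWwMM=4 EeWwMm=8 EeWwmm=4
EEWWMM hits 4/64; gcd=4; 4÷4/64÷4 = 1/16

P(EEWWMM) = 1/16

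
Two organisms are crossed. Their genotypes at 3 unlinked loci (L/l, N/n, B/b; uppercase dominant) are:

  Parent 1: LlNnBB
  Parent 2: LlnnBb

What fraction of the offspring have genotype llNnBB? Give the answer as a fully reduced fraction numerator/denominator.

LlNnBB gametes: LNB×2, LnB×2, lNB×2, lnB×2
LlnnBb gametes: LnB×2, Lnb×2, lnB×2, lnb×2
LlNnBB×LlnnBb grid (8·8=64): LLNnBB=4 LLNnBb=4 LLnnBB=4 LLnnBb=4 LlNnBB=8 LlNnBb=8 LlnnBB=8 LlnnBb=8 llNnBB=4 llNnBb=4 llnnBB=4 llnnBb=4
llNnBB hits 4/64; gcd=4; 4÷4/64÷4 = 1/16

P(llNnBB) = 1/16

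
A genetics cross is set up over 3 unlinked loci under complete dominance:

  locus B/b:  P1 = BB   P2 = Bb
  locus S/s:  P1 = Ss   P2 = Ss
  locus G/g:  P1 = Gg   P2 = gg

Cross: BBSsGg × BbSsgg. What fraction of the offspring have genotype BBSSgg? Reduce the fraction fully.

P(BBSSgg) = 1/16

BBSsGg gametes: BSG×2, BSg×2, BsG×2, Bsg×2
BbSsgg gametes: BSg×2, Bsg×2, bSg×2, bsg×2
BBSsGg×BbSsgg grid (8·8=64): BBSSGg=4 BBSSgg=4 BBSsGg=8 BBSsgg=8 BBssGg=4 BBssgg=4 BbSSGg=4 BbSSgg=4 BbSsGg=8 BbSsgg=8 BbssGg=4 Bbssgg=4
BBSSgg hits 4/64; gcd=4; 4÷4/64÷4 = 1/16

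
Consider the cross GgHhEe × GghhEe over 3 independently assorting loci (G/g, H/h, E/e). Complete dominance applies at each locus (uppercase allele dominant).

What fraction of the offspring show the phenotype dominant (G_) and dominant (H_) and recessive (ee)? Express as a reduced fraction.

GgHhEe gametes: GHE×1, GHe×1, GhE×1, Ghe×1, gHE×1, gHe×1, ghE×1, ghe×1
GghhEe gametes: GhE×2, Ghe×2, ghE×2, ghe×2
GgHhEe×GghhEe grid (8·8=64): GGHhEE=2 GGHhEe=4 GGHhee=2 GGhhEE=2 GGhhEe=4 GGhhee=2 GgHhEE=4 GgHhEe=8 GgHhee=4 GghhEE=4 GghhEe=8 Gghhee=4 ggHhEE=2 ggHhEe=4 ggHhee=2 gghhEE=2 gghhEe=4 gghhee=2
G_ H_ ee hits 6/64; gcd=2; 6÷2/64÷2 = 3/32

P(G_ H_ ee) = 3/32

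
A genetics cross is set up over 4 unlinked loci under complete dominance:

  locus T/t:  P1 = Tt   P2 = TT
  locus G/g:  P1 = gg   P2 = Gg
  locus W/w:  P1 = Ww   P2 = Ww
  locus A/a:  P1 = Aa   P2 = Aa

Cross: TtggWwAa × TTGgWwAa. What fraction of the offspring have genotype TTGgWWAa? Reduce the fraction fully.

TtggWwAa gametes: TgWA×2, TgWa×2, TgwA×2, Tgwa×2, tgWA×2, tgWa×2, tgwA×2, tgwa×2
TTGgWwAa gametes: TGWA×2, TGWa×2, TGwA×2, TGwa×2, TgWA×2, TgWa×2, TgwA×2, Tgwa×2
TtggWwAa×TTGgWwAa grid (16·16=256): TTGgWWAA=4 TTGgWWAa=8 TTGgWWaa=4 TTGgWwAA=8 TTGgWwAa=16 TTGgWwaa=8 TTGgwwAA=4 TTGgwwAa=8 TTGgwwaa=4 TTggWWAA=4 TTggWWAa=8 TTggWWaa=4 TTggWwAA=8 TTggWwAa=16 TTggWwaa=8 TTggwwAA=4 TTggwwAa=8 TTggwwaa=4 TtGgWWAA=4 TtGgWWAa=8 TtGgWWaa=4 TtGgWwAA=8 TtGgWwAa=16 TtGgWwaa=8 TtGgwwAA=4 TtGgwwAa=8 TtGgwwaa=4 TtggWWAA=4 TtggWWAa=8 TtggWWaa=4 TtggWwAA=8 TtggWwAa=16 TtggWwaa=8 TtggwwAA=4 TtggwwAa=8 Ttggwwaa=4
TTGgWWAa hits 8/256; gcd=8; 8÷8/256÷8 = 1/32

P(TTGgWWAa) = 1/32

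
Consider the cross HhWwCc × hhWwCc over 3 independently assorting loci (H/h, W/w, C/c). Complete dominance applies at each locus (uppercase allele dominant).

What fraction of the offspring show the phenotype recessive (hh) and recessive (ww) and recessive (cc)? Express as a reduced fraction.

HhWwCc gametes: HWC×1, HWc×1, HwC×1, Hwc×1, hWC×1, hWc×1, hwC×1, hwc×1
hhWwCc gametes: hWC×2, hWc×2, hwC×2, hwc×2
HhWwCc×hhWwCc grid (8·8=64): HhWWCC=2 HhWWCc=4 HhWWcc=2 HhWwCC=4 HhWwCc=8 HhWwcc=4 HhwwCC=2 HhwwCc=4 Hhwwcc=2 hhWWCC=2 hhWWCc=4 hhWWcc=2 hhWwCC=4 hhWwCc=8 hhWwcc=4 hhwwCC=2 hhwwCc=4 hhwwcc=2
hh ww cc hits 2/64; gcd=2; 2÷2/64÷2 = 1/32

P(hh ww cc) = 1/32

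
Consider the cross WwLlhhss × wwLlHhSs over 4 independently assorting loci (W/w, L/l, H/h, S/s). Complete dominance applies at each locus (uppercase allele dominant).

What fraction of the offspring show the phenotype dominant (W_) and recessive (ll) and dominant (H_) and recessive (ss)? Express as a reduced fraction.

P(W_ ll H_ ss) = 1/32

WwLlhhss gametes: WLhs×4, Wlhs×4, wLhs×4, wlhs×4
wwLlHhSs gametes: wLHS×2, wLHs×2, wLhS×2, wLhs×2, wlHS×2, wlHs×2, wlhS×2, wlhs×2
WwLlhhss×wwLlHhSs grid (16·16=256): WwLLHhSs=8 WwLLHhss=8 WwLLhhSs=8 WwLLhhss=8 WwLlHhSs=16 WwLlHhss=16 WwLlhhSs=16 WwLlhhss=16 WwllHhSs=8 WwllHhss=8 WwllhhSs=8 Wwllhhss=8 wwLLHhSs=8 wwLLHhss=8 wwLLhhSs=8 wwLLhhss=8 wwLlHhSs=16 wwLlHhss=16 wwLlhhSs=16 wwLlhhss=16 wwllHhSs=8 wwllHhss=8 wwllhhSs=8 wwllhhss=8
W_ ll H_ ss hits 8/256; gcd=8; 8÷8/256÷8 = 1/32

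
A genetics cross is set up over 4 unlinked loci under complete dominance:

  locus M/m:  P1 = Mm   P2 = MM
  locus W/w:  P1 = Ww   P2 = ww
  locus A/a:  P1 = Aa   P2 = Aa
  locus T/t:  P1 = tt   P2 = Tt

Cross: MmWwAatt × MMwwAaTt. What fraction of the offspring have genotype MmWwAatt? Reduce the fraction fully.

P(MmWwAatt) = 1/16

MmWwAatt gametes: MWAt×2, MWat×2, MwAt×2, Mwat×2, mWAt×2, mWat×2, mwAt×2, mwat×2
MMwwAaTt gametes: MwAT×4, MwAt×4, MwaT×4, Mwat×4
MmWwAatt×MMwwAaTt grid (16·16=256): MMWwAATt=8 MMWwAAtt=8 MMWwAaTt=16 MMWwAatt=16 MMWwaaTt=8 MMWwaatt=8 MMwwAATt=8 MMwwAAtt=8 MMwwAaTt=16 MMwwAatt=16 MMwwaaTt=8 MMwwaatt=8 MmWwAATt=8 MmWwAAtt=8 MmWwAaTt=16 MmWwAatt=16 MmWwaaTt=8 MmWwaatt=8 MmwwAATt=8 MmwwAAtt=8 MmwwAaTt=16 MmwwAatt=16 MmwwaaTt=8 Mmwwaatt=8
MmWwAatt hits 16/256; gcd=16; 16÷16/256÷16 = 1/16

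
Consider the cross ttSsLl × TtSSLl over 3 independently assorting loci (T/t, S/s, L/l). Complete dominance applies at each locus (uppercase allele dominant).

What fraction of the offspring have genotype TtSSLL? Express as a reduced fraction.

ttSsLl gametes: tSL×2, tSl×2, tsL×2, tsl×2
TtSSLl gametes: TSL×2, TSl×2, tSL×2, tSl×2
ttSsLl×TtSSLl grid (8·8=64): TtSSLL=4 TtSSLl=8 TtSSll=4 TtSsLL=4 TtSsLl=8 TtSsll=4 ttSSLL=4 ttSSLl=8 ttSSll=4 ttSsLL=4 ttSsLl=8 ttSsll=4
TtSSLL hits 4/64; gcd=4; 4÷4/64÷4 = 1/16

P(TtSSLL) = 1/16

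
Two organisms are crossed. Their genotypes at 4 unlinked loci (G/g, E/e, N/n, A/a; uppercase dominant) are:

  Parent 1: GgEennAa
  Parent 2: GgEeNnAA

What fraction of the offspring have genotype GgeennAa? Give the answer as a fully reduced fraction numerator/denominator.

GgEennAa gametes: GEnA×2, GEna×2, GenA×2, Gena×2, gEnA×2, gEna×2, genA×2, gena×2
GgEeNnAA gametes: GENA×2, GEnA×2, GeNA×2, GenA×2, gENA×2, gEnA×2, geNA×2, genA×2
GgEennAa×GgEeNnAA grid (16·16=256): GGEENnAA=4 GGEENnAa=4 GGEEnnAA=4 GGEEnnAa=4 GGEeNnAA=8 GGEeNnAa=8 GGEennAA=8 GGEennAa=8 GGeeNnAA=4 GGeeNnAa=4 GGeennAA=4 GGeennAa=4 GgEENnAA=8 GgEENnAa=8 GgEEnnAA=8 GgEEnnAa=8 GgEeNnAA=16 GgEeNnAa=16 GgEennAA=16 GgEennAa=16 GgeeNnAA=8 GgeeNnAa=8 GgeennAA=8 GgeennAa=8 ggEENnAA=4 ggEENnAa=4 ggEEnnAA=4 ggEEnnAa=4 ggEeNnAA=8 ggEeNnAa=8 ggEennAA=8 ggEennAa=8 ggeeNnAA=4 ggeeNnAa=4 ggeennAA=4 ggeennAa=4
GgeennAa hits 8/256; gcd=8; 8÷8/256÷8 = 1/32

P(GgeennAa) = 1/32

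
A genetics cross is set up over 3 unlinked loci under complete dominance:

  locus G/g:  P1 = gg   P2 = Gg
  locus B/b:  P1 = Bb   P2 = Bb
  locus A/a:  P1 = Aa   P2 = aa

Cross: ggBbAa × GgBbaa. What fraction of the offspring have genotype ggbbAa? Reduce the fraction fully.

P(ggbbAa) = 1/16

ggBbAa gametes: gBA×2, gBa×2, gbA×2, gba×2
GgBbaa gametes: GBa×2, Gba×2, gBa×2, gba×2
ggBbAa×GgBbaa grid (8·8=64): GgBBAa=4 GgBBaa=4 GgBbAa=8 GgBbaa=8 GgbbAa=4 Ggbbaa=4 ggBBAa=4 ggBBaa=4 ggBbAa=8 ggBbaa=8 ggbbAa=4 ggbbaa=4
ggbbAa hits 4/64; gcd=4; 4÷4/64÷4 = 1/16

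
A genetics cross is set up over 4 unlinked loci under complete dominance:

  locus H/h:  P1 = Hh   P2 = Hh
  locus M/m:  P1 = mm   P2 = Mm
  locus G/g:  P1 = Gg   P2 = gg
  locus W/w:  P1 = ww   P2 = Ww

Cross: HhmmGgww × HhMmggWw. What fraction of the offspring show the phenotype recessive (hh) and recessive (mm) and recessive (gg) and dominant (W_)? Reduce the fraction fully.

HhmmGgww gametes: HmGw×4, Hmgw×4, hmGw×4, hmgw×4
HhMmggWw gametes: HMgW×2, HMgw×2, HmgW×2, Hmgw×2, hMgW×2, hMgw×2, hmgW×2, hmgw×2
HhmmGgww×HhMmggWw grid (16·16=256): HHMmGgWw=8 HHMmGgww=8 HHMmggWw=8 HHMmggww=8 HHmmGgWw=8 HHmmGgww=8 HHmmggWw=8 HHmmggww=8 HhMmGgWw=16 HhMmGgww=16 HhMmggWw=16 HhMmggww=16 HhmmGgWw=16 HhmmGgww=16 HhmmggWw=16 Hhmmggww=16 hhMmGgWw=8 hhMmGgww=8 hhMmggWw=8 hhMmggww=8 hhmmGgWw=8 hhmmGgww=8 hhmmggWw=8 hhmmggww=8
hh mm gg W_ hits 8/256; gcd=8; 8÷8/256÷8 = 1/32

P(hh mm gg W_) = 1/32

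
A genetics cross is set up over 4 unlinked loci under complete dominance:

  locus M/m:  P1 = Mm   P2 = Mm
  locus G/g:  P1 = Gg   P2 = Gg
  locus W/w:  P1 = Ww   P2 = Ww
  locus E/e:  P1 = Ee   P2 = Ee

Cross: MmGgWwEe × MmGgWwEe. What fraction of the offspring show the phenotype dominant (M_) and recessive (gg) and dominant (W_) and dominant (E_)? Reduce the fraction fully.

MmGgWwEe gametes: MGWE×1, MGWe×1, MGwE×1, MGwe×1, MgWE×1, MgWe×1, MgwE×1, Mgwe×1, mGWE×1, mGWe×1, mGwE×1, mGwe×1, mgWE×1, mgWe×1, mgwE×1, mgwe×1
MmGgWwEe gametes: MGWE×1, MGWe×1, MGwE×1, MGwe×1, MgWE×1, MgWe×1, MgwE×1, Mgwe×1, mGWE×1, mGWe×1, mGwE×1, mGwe×1, mgWE×1, mgWe×1, mgwE×1, mgwe×1
MmGgWwEe×MmGgWwEe grid (16·16=256): MMGGWWEE=1 MMGGWWEe=2 MMGGWWee=1 MMGGWwEE=2 MMGGWwEe=4 MMGGWwee=2 MMGGwwEE=1 MMGGwwEe=2 MMGGwwee=1 MMGgWWEE=2 MMGgWWEe=4 MMGgWWee=2 MMGgWwEE=4 MMGgWwEe=8 MMGgWwee=4 MMGgwwEE=2 MMGgwwEe=4 MMGgwwee=2 MMggWWEE=1 MMggWWEe=2 MMggWWee=1 MMggWwEE=2 MMggWwEe=4 MMggWwee=2 MMggwwEE=1 MMggwwEe=2 MMggwwee=1 MmGGWWEE=2 MmGGWWEe=4 MmGGWWee=2 MmGGWwEE=4 MmGGWwEe=8 MmGGWwee=4 MmGGwwEE=2 MmGGwwEe=4 MmGGwwee=2 MmGgWWEE=4 MmGgWWEe=8 MmGgWWee=4 MmGgWwEE=8 MmGgWwEe=16 MmGgWwee=8 MmGgwwEE=4 MmGgwwEe=8 MmGgwwee=4 MmggWWEE=2 MmggWWEe=4 MmggWWee=2 MmggWwEE=4 MmggWwEe=8 MmggWwee=4 MmggwwEE=2 MmggwwEe=4 Mmggwwee=2 mmGGWWEE=1 mmGGWWEe=2 mmGGWWee=1 mmGGWwEE=2 mmGGWwEe=4 mmGGWwee=2 mmGGwwEE=1 mmGGwwEe=2 mmGGwwee=1 mmGgWWEE=2 mmGgWWEe=4 mmGgWWee=2 mmGgWwEE=4 mmGgWwEe=8 mmGgWwee=4 mmGgwwEE=2 mmGgwwEe=4 mmGgwwee=2 mmggWWEE=1 mmggWWEe=2 mmggWWee=1 mmggWwEE=2 mmggWwEe=4 mmggWwee=2 mmggwwEE=1 mmggwwEe=2 mmggwwee=1
M_ gg W_ E_ hits 27/256; gcd=1; 27÷1/256÷1 = 27/256

P(M_ gg W_ E_) = 27/256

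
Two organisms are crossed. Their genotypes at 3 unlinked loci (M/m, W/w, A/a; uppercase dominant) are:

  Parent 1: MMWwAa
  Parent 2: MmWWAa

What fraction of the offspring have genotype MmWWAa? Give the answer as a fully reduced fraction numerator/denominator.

P(MmWWAa) = 1/8

MMWwAa gametes: MWA×2, MWa×2, MwA×2, Mwa×2
MmWWAa gametes: MWA×2, MWa×2, mWA×2, mWa×2
MMWwAa×MmWWAa grid (8·8=64): MMWWAA=4 MMWWAa=8 MMWWaa=4 MMWwAA=4 MMWwAa=8 MMWwaa=4 MmWWAA=4 MmWWAa=8 MmWWaa=4 MmWwAA=4 MmWwAa=8 MmWwaa=4
MmWWAa hits 8/64; gcd=8; 8÷8/64÷8 = 1/8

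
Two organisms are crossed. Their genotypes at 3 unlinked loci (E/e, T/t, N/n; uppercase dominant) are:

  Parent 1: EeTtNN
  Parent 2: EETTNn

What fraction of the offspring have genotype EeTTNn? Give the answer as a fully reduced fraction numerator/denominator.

EeTtNN gametes: ETN×2, EtN×2, eTN×2, etN×2
EETTNn gametes: ETN×4, ETn×4
EeTtNN×EETTNn grid (8·8=64): EETTNN=8 EETTNn=8 EETtNN=8 EETtNn=8 EeTTNN=8 EeTTNn=8 EeTtNN=8 EeTtNn=8
EeTTNn hits 8/64; gcd=8; 8÷8/64÷8 = 1/8

P(EeTTNn) = 1/8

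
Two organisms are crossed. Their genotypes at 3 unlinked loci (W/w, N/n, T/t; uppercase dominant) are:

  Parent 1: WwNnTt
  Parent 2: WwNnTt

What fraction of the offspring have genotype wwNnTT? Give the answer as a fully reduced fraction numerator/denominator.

P(wwNnTT) = 1/32

WwNnTt gametes: WNT×1, WNt×1, WnT×1, Wnt×1, wNT×1, wNt×1, wnT×1, wnt×1
WwNnTt gametes: WNT×1, WNt×1, WnT×1, Wnt×1, wNT×1, wNt×1, wnT×1, wnt×1
WwNnTt×WwNnTt grid (8·8=64): WWNNTT=1 WWNNTt=2 WWNNtt=1 WWNnTT=2 WWNnTt=4 WWNntt=2 WWnnTT=1 WWnnTt=2 WWnntt=1 WwNNTT=2 WwNNTt=4 WwNNtt=2 WwNnTT=4 WwNnTt=8 WwNntt=4 WwnnTT=2 WwnnTt=4 Wwnntt=2 wwNNTT=1 wwNNTt=2 wwNNtt=1 wwNnTT=2 wwNnTt=4 wwNntt=2 wwnnTT=1 wwnnTt=2 wwnntt=1
wwNnTT hits 2/64; gcd=2; 2÷2/64÷2 = 1/32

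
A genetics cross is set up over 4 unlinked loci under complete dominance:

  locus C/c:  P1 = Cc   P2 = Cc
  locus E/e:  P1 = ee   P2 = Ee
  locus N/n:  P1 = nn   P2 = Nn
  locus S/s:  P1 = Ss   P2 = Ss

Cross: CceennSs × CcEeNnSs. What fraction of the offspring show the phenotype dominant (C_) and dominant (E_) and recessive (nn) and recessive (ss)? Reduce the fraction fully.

CceennSs gametes: CenS×4, Cens×4, cenS×4, cens×4
CcEeNnSs gametes: CENS×1, CENs×1, CEnS×1, CEns×1, CeNS×1, CeNs×1, CenS×1, Cens×1, cENS×1, cENs×1, cEnS×1, cEns×1, ceNS×1, ceNs×1, cenS×1, cens×1
CceennSs×CcEeNnSs grid (16·16=256): CCEeNnSS=4 CCEeNnSs=8 CCEeNnss=4 CCEennSS=4 CCEennSs=8 CCEennss=4 CCeeNnSS=4 CCeeNnSs=8 CCeeNnss=4 CCeennSS=4 CCeennSs=8 CCeennss=4 CcEeNnSS=8 CcEeNnSs=16 CcEeNnss=8 CcEennSS=8 CcEennSs=16 CcEennss=8 CceeNnSS=8 CceeNnSs=16 CceeNnss=8 CceennSS=8 CceennSs=16 Cceennss=8 ccEeNnSS=4 ccEeNnSs=8 ccEeNnss=4 ccEennSS=4 ccEennSs=8 ccEennss=4 cceeNnSS=4 cceeNnSs=8 cceeNnss=4 cceennSS=4 cceennSs=8 cceennss=4
C_ E_ nn ss hits 12/256; gcd=4; 12÷4/256÷4 = 3/64

P(C_ E_ nn ss) = 3/64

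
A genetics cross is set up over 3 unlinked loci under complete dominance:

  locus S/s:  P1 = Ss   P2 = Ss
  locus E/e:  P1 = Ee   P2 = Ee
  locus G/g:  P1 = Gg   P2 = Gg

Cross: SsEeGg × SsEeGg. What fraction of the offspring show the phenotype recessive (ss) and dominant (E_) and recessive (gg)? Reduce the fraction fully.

SsEeGg gametes: SEG×1, SEg×1, SeG×1, Seg×1, sEG×1, sEg×1, seG×1, seg×1
SsEeGg gametes: SEG×1, SEg×1, SeG×1, Seg×1, sEG×1, sEg×1, seG×1, seg×1
SsEeGg×SsEeGg grid (8·8=64): SSEEGG=1 SSEEGg=2 SSEEgg=1 SSEeGG=2 SSEeGg=4 SSEegg=2 SSeeGG=1 SSeeGg=2 SSeegg=1 SsEEGG=2 SsEEGg=4 SsEEgg=2 SsEeGG=4 SsEeGg=8 SsEegg=4 SseeGG=2 SseeGg=4 Sseegg=2 ssEEGG=1 ssEEGg=2 ssEEgg=1 ssEeGG=2 ssEeGg=4 ssEegg=2 sseeGG=1 sseeGg=2 sseegg=1
ss E_ gg hits 3/64; gcd=1; 3÷1/64÷1 = 3/64

P(ss E_ gg) = 3/64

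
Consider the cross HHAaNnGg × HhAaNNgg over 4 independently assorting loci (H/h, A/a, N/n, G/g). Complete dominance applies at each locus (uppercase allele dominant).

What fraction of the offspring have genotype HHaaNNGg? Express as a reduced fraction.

P(HHaaNNGg) = 1/32

HHAaNnGg gametes: HANG×2, HANg×2, HAnG×2, HAng×2, HaNG×2, HaNg×2, HanG×2, Hang×2
HhAaNNgg gametes: HANg×4, HaNg×4, hANg×4, haNg×4
HHAaNnGg×HhAaNNgg grid (16·16=256): HHAANNGg=8 HHAANNgg=8 HHAANnGg=8 HHAANngg=8 HHAaNNGg=16 HHAaNNgg=16 HHAaNnGg=16 HHAaNngg=16 HHaaNNGg=8 HHaaNNgg=8 HHaaNnGg=8 HHaaNngg=8 HhAANNGg=8 HhAANNgg=8 HhAANnGg=8 HhAANngg=8 HhAaNNGg=16 HhAaNNgg=16 HhAaNnGg=16 HhAaNngg=16 HhaaNNGg=8 HhaaNNgg=8 HhaaNnGg=8 HhaaNngg=8
HHaaNNGg hits 8/256; gcd=8; 8÷8/256÷8 = 1/32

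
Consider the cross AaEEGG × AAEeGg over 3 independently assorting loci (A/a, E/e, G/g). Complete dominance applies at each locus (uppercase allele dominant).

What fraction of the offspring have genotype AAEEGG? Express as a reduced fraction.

P(AAEEGG) = 1/8

AaEEGG gametes: AEG×4, aEG×4
AAEeGg gametes: AEG×2, AEg×2, AeG×2, Aeg×2
AaEEGG×AAEeGg grid (8·8=64): AAEEGG=8 AAEEGg=8 AAEeGG=8 AAEeGg=8 AaEEGG=8 AaEEGg=8 AaEeGG=8 AaEeGg=8
AAEEGG hits 8/64; gcd=8; 8÷8/64÷8 = 1/8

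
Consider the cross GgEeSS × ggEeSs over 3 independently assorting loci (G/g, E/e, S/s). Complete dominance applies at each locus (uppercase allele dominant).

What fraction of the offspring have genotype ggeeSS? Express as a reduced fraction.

P(ggeeSS) = 1/16

GgEeSS gametes: GES×2, GeS×2, gES×2, geS×2
ggEeSs gametes: gES×2, gEs×2, geS×2, ges×2
GgEeSS×ggEeSs grid (8·8=64): GgEESS=4 GgEESs=4 GgEeSS=8 GgEeSs=8 GgeeSS=4 GgeeSs=4 ggEESS=4 ggEESs=4 ggEeSS=8 ggEeSs=8 ggeeSS=4 ggeeSs=4
ggeeSS hits 4/64; gcd=4; 4÷4/64÷4 = 1/16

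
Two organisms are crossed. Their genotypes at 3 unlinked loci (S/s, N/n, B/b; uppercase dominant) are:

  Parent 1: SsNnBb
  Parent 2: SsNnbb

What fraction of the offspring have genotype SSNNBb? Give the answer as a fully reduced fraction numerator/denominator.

SsNnBb gametes: SNB×1, SNb×1, SnB×1, Snb×1, sNB×1, sNb×1, snB×1, snb×1
SsNnbb gametes: SNb×2, Snb×2, sNb×2, snb×2
SsNnBb×SsNnbb grid (8·8=64): SSNNBb=2 SSNNbb=2 SSNnBb=4 SSNnbb=4 SSnnBb=2 SSnnbb=2 SsNNBb=4 SsNNbb=4 SsNnBb=8 SsNnbb=8 SsnnBb=4 Ssnnbb=4 ssNNBb=2 ssNNbb=2 ssNnBb=4 ssNnbb=4 ssnnBb=2 ssnnbb=2
SSNNBb hits 2/64; gcd=2; 2÷2/64÷2 = 1/32

P(SSNNBb) = 1/32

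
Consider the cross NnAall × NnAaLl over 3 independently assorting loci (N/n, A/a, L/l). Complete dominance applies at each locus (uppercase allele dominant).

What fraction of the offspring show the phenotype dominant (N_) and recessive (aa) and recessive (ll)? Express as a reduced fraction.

NnAall gametes: NAl×2, Nal×2, nAl×2, nal×2
NnAaLl gametes: NAL×1, NAl×1, NaL×1, Nal×1, nAL×1, nAl×1, naL×1, nal×1
NnAall×NnAaLl grid (8·8=64): NNAALl=2 NNAAll=2 NNAaLl=4 NNAall=4 NNaaLl=2 NNaall=2 NnAALl=4 NnAAll=4 NnAaLl=8 NnAall=8 NnaaLl=4 Nnaall=4 nnAALl=2 nnAAll=2 nnAaLl=4 nnAall=4 nnaaLl=2 nnaall=2
N_ aa ll hits 6/64; gcd=2; 6÷2/64÷2 = 3/32

P(N_ aa ll) = 3/32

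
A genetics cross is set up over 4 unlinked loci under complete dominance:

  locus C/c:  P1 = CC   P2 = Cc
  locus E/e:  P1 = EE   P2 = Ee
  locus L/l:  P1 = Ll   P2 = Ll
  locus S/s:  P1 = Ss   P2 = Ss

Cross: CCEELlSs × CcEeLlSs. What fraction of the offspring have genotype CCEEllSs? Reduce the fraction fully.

P(CCEEllSs) = 1/32

CCEELlSs gametes: CELS×4, CELs×4, CElS×4, CEls×4
CcEeLlSs gametes: CELS×1, CELs×1, CElS×1, CEls×1, CeLS×1, CeLs×1, CelS×1, Cels×1, cELS×1, cELs×1, cElS×1, cEls×1, ceLS×1, ceLs×1, celS×1, cels×1
CCEELlSs×CcEeLlSs grid (16·16=256): CCEELLSS=4 CCEELLSs=8 CCEELLss=4 CCEELlSS=8 CCEELlSs=16 CCEELlss=8 CCEEllSS=4 CCEEllSs=8 CCEEllss=4 CCEeLLSS=4 CCEeLLSs=8 CCEeLLss=4 CCEeLlSS=8 CCEeLlSs=16 CCEeLlss=8 CCEellSS=4 CCEellSs=8 CCEellss=4 CcEELLSS=4 CcEELLSs=8 CcEELLss=4 CcEELlSS=8 CcEELlSs=16 CcEELlss=8 CcEEllSS=4 CcEEllSs=8 CcEEllss=4 CcEeLLSS=4 CcEeLLSs=8 CcEeLLss=4 CcEeLlSS=8 CcEeLlSs=16 CcEeLlss=8 CcEellSS=4 CcEellSs=8 CcEellss=4
CCEEllSs hits 8/256; gcd=8; 8÷8/256÷8 = 1/32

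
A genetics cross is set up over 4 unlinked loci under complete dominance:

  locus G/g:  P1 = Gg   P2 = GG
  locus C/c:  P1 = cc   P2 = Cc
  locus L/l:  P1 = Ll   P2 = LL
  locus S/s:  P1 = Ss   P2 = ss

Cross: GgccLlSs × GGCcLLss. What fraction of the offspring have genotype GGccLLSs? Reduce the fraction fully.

P(GGccLLSs) = 1/16

GgccLlSs gametes: GcLS×2, GcLs×2, GclS×2, Gcls×2, gcLS×2, gcLs×2, gclS×2, gcls×2
GGCcLLss gametes: GCLs×8, GcLs×8
GgccLlSs×GGCcLLss grid (16·16=256): GGCcLLSs=16 GGCcLLss=16 GGCcLlSs=16 GGCcLlss=16 GGccLLSs=16 GGccLLss=16 GGccLlSs=16 GGccLlss=16 GgCcLLSs=16 GgCcLLss=16 GgCcLlSs=16 GgCcLlss=16 GgccLLSs=16 GgccLLss=16 GgccLlSs=16 GgccLlss=16
GGccLLSs hits 16/256; gcd=16; 16÷16/256÷16 = 1/16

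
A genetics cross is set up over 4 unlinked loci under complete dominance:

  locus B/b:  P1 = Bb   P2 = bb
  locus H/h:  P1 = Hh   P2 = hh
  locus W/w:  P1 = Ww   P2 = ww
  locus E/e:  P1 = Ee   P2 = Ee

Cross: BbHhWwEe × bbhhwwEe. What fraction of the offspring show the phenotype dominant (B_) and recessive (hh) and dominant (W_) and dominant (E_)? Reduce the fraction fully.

BbHhWwEe gametes: BHWE×1, BHWe×1, BHwE×1, BHwe×1, BhWE×1, BhWe×1, BhwE×1, Bhwe×1, bHWE×1, bHWe×1, bHwE×1, bHwe×1, bhWE×1, bhWe×1, bhwE×1, bhwe×1
bbhhwwEe gametes: bhwE×8, bhwe×8
BbHhWwEe×bbhhwwEe grid (16·16=256): BbHhWwEE=8 BbHhWwEe=16 BbHhWwee=8 BbHhwwEE=8 BbHhwwEe=16 BbHhwwee=8 BbhhWwEE=8 BbhhWwEe=16 BbhhWwee=8 BbhhwwEE=8 BbhhwwEe=16 Bbhhwwee=8 bbHhWwEE=8 bbHhWwEe=16 bbHhWwee=8 bbHhwwEE=8 bbHhwwEe=16 bbHhwwee=8 bbhhWwEE=8 bbhhWwEe=16 bbhhWwee=8 bbhhwwEE=8 bbhhwwEe=16 bbhhwwee=8
B_ hh W_ E_ hits 24/256; gcd=8; 24÷8/256÷8 = 3/32

P(B_ hh W_ E_) = 3/32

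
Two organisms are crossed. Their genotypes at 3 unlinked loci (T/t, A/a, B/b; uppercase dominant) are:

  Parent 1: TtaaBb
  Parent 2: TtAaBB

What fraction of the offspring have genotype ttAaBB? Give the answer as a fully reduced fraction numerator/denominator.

P(ttAaBB) = 1/16

TtaaBb gametes: TaB×2, Tab×2, taB×2, tab×2
TtAaBB gametes: TAB×2, TaB×2, tAB×2, taB×2
TtaaBb×TtAaBB grid (8·8=64): TTAaBB=4 TTAaBb=4 TTaaBB=4 TTaaBb=4 TtAaBB=8 TtAaBb=8 TtaaBB=8 TtaaBb=8 ttAaBB=4 ttAaBb=4 ttaaBB=4 ttaaBb=4
ttAaBB hits 4/64; gcd=4; 4÷4/64÷4 = 1/16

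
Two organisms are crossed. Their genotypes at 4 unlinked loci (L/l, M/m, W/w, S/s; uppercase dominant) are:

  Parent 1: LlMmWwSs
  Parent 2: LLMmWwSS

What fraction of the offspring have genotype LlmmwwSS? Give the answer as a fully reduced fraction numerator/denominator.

P(LlmmwwSS) = 1/64

LlMmWwSs gametes: LMWS×1, LMWs×1, LMwS×1, LMws×1, LmWS×1, LmWs×1, LmwS×1, Lmws×1, lMWS×1, lMWs×1, lMwS×1, lMws×1, lmWS×1, lmWs×1, lmwS×1, lmws×1
LLMmWwSS gametes: LMWS×4, LMwS×4, LmWS×4, LmwS×4
LlMmWwSs×LLMmWwSS grid (16·16=256): LLMMWWSS=4 LLMMWWSs=4 LLMMWwSS=8 LLMMWwSs=8 LLMMwwSS=4 LLMMwwSs=4 LLMmWWSS=8 LLMmWWSs=8 LLMmWwSS=16 LLMmWwSs=16 LLMmwwSS=8 LLMmwwSs=8 LLmmWWSS=4 LLmmWWSs=4 LLmmWwSS=8 LLmmWwSs=8 LLmmwwSS=4 LLmmwwSs=4 LlMMWWSS=4 LlMMWWSs=4 LlMMWwSS=8 LlMMWwSs=8 LlMMwwSS=4 LlMMwwSs=4 LlMmWWSS=8 LlMmWWSs=8 LlMmWwSS=16 LlMmWwSs=16 LlMmwwSS=8 LlMmwwSs=8 LlmmWWSS=4 LlmmWWSs=4 LlmmWwSS=8 LlmmWwSs=8 LlmmwwSS=4 LlmmwwSs=4
LlmmwwSS hits 4/256; gcd=4; 4÷4/256÷4 = 1/64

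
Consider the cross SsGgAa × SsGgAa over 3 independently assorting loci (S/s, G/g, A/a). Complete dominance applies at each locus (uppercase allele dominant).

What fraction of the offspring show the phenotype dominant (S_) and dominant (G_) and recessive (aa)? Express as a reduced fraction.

P(S_ G_ aa) = 9/64

SsGgAa gametes: SGA×1, SGa×1, SgA×1, Sga×1, sGA×1, sGa×1, sgA×1, sga×1
SsGgAa gametes: SGA×1, SGa×1, SgA×1, Sga×1, sGA×1, sGa×1, sgA×1, sga×1
SsGgAa×SsGgAa grid (8·8=64): SSGGAA=1 SSGGAa=2 SSGGaa=1 SSGgAA=2 SSGgAa=4 SSGgaa=2 SSggAA=1 SSggAa=2 SSggaa=1 SsGGAA=2 SsGGAa=4 SsGGaa=2 SsGgAA=4 SsGgAa=8 SsGgaa=4 SsggAA=2 SsggAa=4 Ssggaa=2 ssGGAA=1 ssGGAa=2 ssGGaa=1 ssGgAA=2 ssGgAa=4 ssGgaa=2 ssggAA=1 ssggAa=2 ssggaa=1
S_ G_ aa hits 9/64; gcd=1; 9÷1/64÷1 = 9/64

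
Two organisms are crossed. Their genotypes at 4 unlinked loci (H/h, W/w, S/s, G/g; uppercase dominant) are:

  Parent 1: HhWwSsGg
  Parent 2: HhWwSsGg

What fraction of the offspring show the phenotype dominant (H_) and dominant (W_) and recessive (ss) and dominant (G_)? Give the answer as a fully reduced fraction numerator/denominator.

P(H_ W_ ss G_) = 27/256

HhWwSsGg gametes: HWSG×1, HWSg×1, HWsG×1, HWsg×1, HwSG×1, HwSg×1, HwsG×1, Hwsg×1, hWSG×1, hWSg×1, hWsG×1, hWsg×1, hwSG×1, hwSg×1, hwsG×1, hwsg×1
HhWwSsGg gametes: HWSG×1, HWSg×1, HWsG×1, HWsg×1, HwSG×1, HwSg×1, HwsG×1, Hwsg×1, hWSG×1, hWSg×1, hWsG×1, hWsg×1, hwSG×1, hwSg×1, hwsG×1, hwsg×1
HhWwSsGg×HhWwSsGg grid (16·16=256): HHWWSSGG=1 HHWWSSGg=2 HHWWSSgg=1 HHWWSsGG=2 HHWWSsGg=4 HHWWSsgg=2 HHWWssGG=1 HHWWssGg=2 HHWWssgg=1 HHWwSSGG=2 HHWwSSGg=4 HHWwSSgg=2 HHWwSsGG=4 HHWwSsGg=8 HHWwSsgg=4 HHWwssGG=2 HHWwssGg=4 HHWwssgg=2 HHwwSSGG=1 HHwwSSGg=2 HHwwSSgg=1 HHwwSsGG=2 HHwwSsGg=4 HHwwSsgg=2 HHwwssGG=1 HHwwssGg=2 HHwwssgg=1 HhWWSSGG=2 HhWWSSGg=4 HhWWSSgg=2 HhWWSsGG=4 HhWWSsGg=8 HhWWSsgg=4 HhWWssGG=2 HhWWssGg=4 HhWWssgg=2 HhWwSSGG=4 HhWwSSGg=8 HhWwSSgg=4 HhWwSsGG=8 HhWwSsGg=16 HhWwSsgg=8 HhWwssGG=4 HhWwssGg=8 HhWwssgg=4 HhwwSSGG=2 HhwwSSGg=4 HhwwSSgg=2 HhwwSsGG=4 HhwwSsGg=8 HhwwSsgg=4 HhwwssGG=2 HhwwssGg=4 Hhwwssgg=2 hhWWSSGG=1 hhWWSSGg=2 hhWWSSgg=1 hhWWSsGG=2 hhWWSsGg=4 hhWWSsgg=2 hhWWssGG=1 hhWWssGg=2 hhWWssgg=1 hhWwSSGG=2 hhWwSSGg=4 hhWwSSgg=2 hhWwSsGG=4 hhWwSsGg=8 hhWwSsgg=4 hhWwssGG=2 hhWwssGg=4 hhWwssgg=2 hhwwSSGG=1 hhwwSSGg=2 hhwwSSgg=1 hhwwSsGG=2 hhwwSsGg=4 hhwwSsgg=2 hhwwssGG=1 hhwwssGg=2 hhwwssgg=1
H_ W_ ss G_ hits 27/256; gcd=1; 27÷1/256÷1 = 27/256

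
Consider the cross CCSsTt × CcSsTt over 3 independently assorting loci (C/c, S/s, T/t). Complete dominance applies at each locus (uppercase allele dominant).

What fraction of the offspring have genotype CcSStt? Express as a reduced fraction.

CCSsTt gametes: CST×2, CSt×2, CsT×2, Cst×2
CcSsTt gametes: CST×1, CSt×1, CsT×1, Cst×1, cST×1, cSt×1, csT×1, cst×1
CCSsTt×CcSsTt grid (8·8=64): CCSSTT=2 CCSSTt=4 CCSStt=2 CCSsTT=4 CCSsTt=8 CCSstt=4 CCssTT=2 CCssTt=4 CCsstt=2 CcSSTT=2 CcSSTt=4 CcSStt=2 CcSsTT=4 CcSsTt=8 CcSstt=4 CcssTT=2 CcssTt=4 Ccsstt=2
CcSStt hits 2/64; gcd=2; 2÷2/64÷2 = 1/32

P(CcSStt) = 1/32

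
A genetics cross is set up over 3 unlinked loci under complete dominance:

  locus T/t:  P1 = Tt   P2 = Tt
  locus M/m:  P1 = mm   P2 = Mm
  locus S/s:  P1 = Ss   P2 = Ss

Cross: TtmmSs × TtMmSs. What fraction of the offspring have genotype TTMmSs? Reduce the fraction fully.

TtmmSs gametes: TmS×2, Tms×2, tmS×2, tms×2
TtMmSs gametes: TMS×1, TMs×1, TmS×1, Tms×1, tMS×1, tMs×1, tmS×1, tms×1
TtmmSs×TtMmSs grid (8·8=64): TTMmSS=2 TTMmSs=4 TTMmss=2 TTmmSS=2 TTmmSs=4 TTmmss=2 TtMmSS=4 TtMmSs=8 TtMmss=4 TtmmSS=4 TtmmSs=8 Ttmmss=4 ttMmSS=2 ttMmSs=4 ttMmss=2 ttmmSS=2 ttmmSs=4 ttmmss=2
TTMmSs hits 4/64; gcd=4; 4÷4/64÷4 = 1/16

P(TTMmSs) = 1/16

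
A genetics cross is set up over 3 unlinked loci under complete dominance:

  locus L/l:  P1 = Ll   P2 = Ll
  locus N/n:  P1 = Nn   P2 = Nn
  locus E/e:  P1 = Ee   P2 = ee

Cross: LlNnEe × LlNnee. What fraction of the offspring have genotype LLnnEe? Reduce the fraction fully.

LlNnEe gametes: LNE×1, LNe×1, LnE×1, Lne×1, lNE×1, lNe×1, lnE×1, lne×1
LlNnee gametes: LNe×2, Lne×2, lNe×2, lne×2
LlNnEe×LlNnee grid (8·8=64): LLNNEe=2 LLNNee=2 LLNnEe=4 LLNnee=4 LLnnEe=2 LLnnee=2 LlNNEe=4 LlNNee=4 LlNnEe=8 LlNnee=8 LlnnEe=4 Llnnee=4 llNNEe=2 llNNee=2 llNnEe=4 llNnee=4 llnnEe=2 llnnee=2
LLnnEe hits 2/64; gcd=2; 2÷2/64÷2 = 1/32

P(LLnnEe) = 1/32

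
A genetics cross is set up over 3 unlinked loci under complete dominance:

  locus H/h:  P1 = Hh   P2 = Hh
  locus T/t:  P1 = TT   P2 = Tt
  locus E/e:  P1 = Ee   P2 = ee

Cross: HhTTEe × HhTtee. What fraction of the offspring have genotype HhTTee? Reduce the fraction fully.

HhTTEe gametes: HTE×2, HTe×2, hTE×2, hTe×2
HhTtee gametes: HTe×2, Hte×2, hTe×2, hte×2
HhTTEe×HhTtee grid (8·8=64): HHTTEe=4 HHTTee=4 HHTtEe=4 HHTtee=4 HhTTEe=8 HhTTee=8 HhTtEe=8 HhTtee=8 hhTTEe=4 hhTTee=4 hhTtEe=4 hhTtee=4
HhTTee hits 8/64; gcd=8; 8÷8/64÷8 = 1/8

P(HhTTee) = 1/8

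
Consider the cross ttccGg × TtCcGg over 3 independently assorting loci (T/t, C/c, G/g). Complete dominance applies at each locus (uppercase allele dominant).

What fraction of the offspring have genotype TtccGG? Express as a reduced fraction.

ttccGg gametes: tcG×4, tcg×4
TtCcGg gametes: TCG×1, TCg×1, TcG×1, Tcg×1, tCG×1, tCg×1, tcG×1, tcg×1
ttccGg×TtCcGg grid (8·8=64): TtCcGG=4 TtCcGg=8 TtCcgg=4 TtccGG=4 TtccGg=8 Ttccgg=4 ttCcGG=4 ttCcGg=8 ttCcgg=4 ttccGG=4 ttccGg=8 ttccgg=4
TtccGG hits 4/64; gcd=4; 4÷4/64÷4 = 1/16

P(TtccGG) = 1/16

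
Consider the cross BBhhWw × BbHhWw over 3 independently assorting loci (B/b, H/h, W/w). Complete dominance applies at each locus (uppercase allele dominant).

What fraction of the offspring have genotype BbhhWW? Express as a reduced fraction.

P(BbhhWW) = 1/16

BBhhWw gametes: BhW×4, Bhw×4
BbHhWw gametes: BHW×1, BHw×1, BhW×1, Bhw×1, bHW×1, bHw×1, bhW×1, bhw×1
BBhhWw×BbHhWw grid (8·8=64): BBHhWW=4 BBHhWw=8 BBHhww=4 BBhhWW=4 BBhhWw=8 BBhhww=4 BbHhWW=4 BbHhWw=8 BbHhww=4 BbhhWW=4 BbhhWw=8 Bbhhww=4
BbhhWW hits 4/64; gcd=4; 4÷4/64÷4 = 1/16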